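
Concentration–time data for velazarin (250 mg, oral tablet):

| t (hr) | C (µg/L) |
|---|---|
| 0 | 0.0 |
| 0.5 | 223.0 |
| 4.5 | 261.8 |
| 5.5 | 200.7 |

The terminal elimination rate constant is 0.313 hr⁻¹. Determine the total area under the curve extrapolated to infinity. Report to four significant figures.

Trapezoidal AUC_0→5.5:
  [0→0.5]: (0.0+223.0)/2 × 0.5 = 55.75
  [0.5→4.5]: (223.0+261.8)/2 × 4 = 969.6
  [4.5→5.5]: (261.8+200.7)/2 × 1 = 231.25
  Sum = 1256.6 µg/L·hr
Extrapolated tail: C_last / k_e = 200.7 / 0.313 = 641.214
AUC_0→∞ = 1256.6 + 641.214 = 1897.814 µg/L·hr

AUC = 1898 µg/L·hr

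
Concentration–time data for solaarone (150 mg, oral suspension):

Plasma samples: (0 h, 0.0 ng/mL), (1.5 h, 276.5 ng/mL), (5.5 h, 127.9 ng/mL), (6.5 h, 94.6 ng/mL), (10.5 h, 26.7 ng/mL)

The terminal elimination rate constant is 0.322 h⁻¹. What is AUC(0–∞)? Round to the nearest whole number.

AUC = 1453 ng/mL·h

Trapezoidal AUC_0→10.5:
  [0→1.5]: (0.0+276.5)/2 × 1.5 = 207.375
  [1.5→5.5]: (276.5+127.9)/2 × 4 = 808.8
  [5.5→6.5]: (127.9+94.6)/2 × 1 = 111.25
  [6.5→10.5]: (94.6+26.7)/2 × 4 = 242.6
  Sum = 1370.025 ng/mL·h
Extrapolated tail: C_last / k_e = 26.7 / 0.322 = 82.919
AUC_0→∞ = 1370.025 + 82.919 = 1452.944 ng/mL·h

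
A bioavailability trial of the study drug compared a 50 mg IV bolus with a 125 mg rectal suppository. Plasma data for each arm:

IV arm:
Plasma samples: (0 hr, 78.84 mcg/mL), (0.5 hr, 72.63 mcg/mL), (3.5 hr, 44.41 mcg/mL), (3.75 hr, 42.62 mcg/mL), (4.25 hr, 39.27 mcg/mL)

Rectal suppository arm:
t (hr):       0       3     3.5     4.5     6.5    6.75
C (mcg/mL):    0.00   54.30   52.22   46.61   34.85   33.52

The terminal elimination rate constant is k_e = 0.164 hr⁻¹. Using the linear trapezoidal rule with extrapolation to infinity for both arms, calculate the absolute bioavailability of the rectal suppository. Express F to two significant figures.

F = 0.37

Trapezoidal AUC_0→4.25 (IV):
  [0→0.5]: (78.84+72.63)/2 × 0.5 = 37.8675
  [0.5→3.5]: (72.63+44.41)/2 × 3 = 175.56
  [3.5→3.75]: (44.41+42.62)/2 × 0.25 = 10.87875
  [3.75→4.25]: (42.62+39.27)/2 × 0.5 = 20.4725
  Sum = 244.77875 mcg/mL·hr
IV tail: 39.27/0.164 = 239.451; AUC_iv,0→∞ = 244.77875 + 239.451 = 484.22975 mcg/mL·hr
Trapezoidal AUC_0→6.75 (rectal suppository):
  [0→3]: (0.00+54.30)/2 × 3 = 81.45
  [3→3.5]: (54.30+52.22)/2 × 0.5 = 26.63
  [3.5→4.5]: (52.22+46.61)/2 × 1 = 49.415
  [4.5→6.5]: (46.61+34.85)/2 × 2 = 81.46
  [6.5→6.75]: (34.85+33.52)/2 × 0.25 = 8.54625
  Sum = 247.50125 mcg/mL·hr
rectal suppository tail: 33.52/0.164 = 204.390; AUC_ev,0→∞ = 247.50125 + 204.390 = 451.89125 mcg/mL·hr
F = (AUC_ev/D_ev)/(AUC_iv/D_iv) = (451.89125/125)/(484.22975/50) = 3.61513/9.684595 = 0.3733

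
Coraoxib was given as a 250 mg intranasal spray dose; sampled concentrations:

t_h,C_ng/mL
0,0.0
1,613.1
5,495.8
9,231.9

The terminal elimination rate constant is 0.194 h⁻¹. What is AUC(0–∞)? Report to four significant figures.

Trapezoidal AUC_0→9:
  [0→1]: (0.0+613.1)/2 × 1 = 306.55
  [1→5]: (613.1+495.8)/2 × 4 = 2217.8
  [5→9]: (495.8+231.9)/2 × 4 = 1455.4
  Sum = 3979.75 ng/mL·h
Extrapolated tail: C_last / k_e = 231.9 / 0.194 = 1195.361
AUC_0→∞ = 3979.75 + 1195.361 = 5175.111 ng/mL·h

AUC = 5175 ng/mL·h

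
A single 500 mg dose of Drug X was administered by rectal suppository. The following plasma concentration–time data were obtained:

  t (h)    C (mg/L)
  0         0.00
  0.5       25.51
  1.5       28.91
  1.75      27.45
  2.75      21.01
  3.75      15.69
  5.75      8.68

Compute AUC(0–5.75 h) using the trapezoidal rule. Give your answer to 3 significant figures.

Trapezoidal AUC_0→5.75:
  [0→0.5]: (0.00+25.51)/2 × 0.5 = 6.3775
  [0.5→1.5]: (25.51+28.91)/2 × 1 = 27.21
  [1.5→1.75]: (28.91+27.45)/2 × 0.25 = 7.045
  [1.75→2.75]: (27.45+21.01)/2 × 1 = 24.23
  [2.75→3.75]: (21.01+15.69)/2 × 1 = 18.35
  [3.75→5.75]: (15.69+8.68)/2 × 2 = 24.37
  Sum = 107.5825 mg/L·h

AUC = 108 mg/L·h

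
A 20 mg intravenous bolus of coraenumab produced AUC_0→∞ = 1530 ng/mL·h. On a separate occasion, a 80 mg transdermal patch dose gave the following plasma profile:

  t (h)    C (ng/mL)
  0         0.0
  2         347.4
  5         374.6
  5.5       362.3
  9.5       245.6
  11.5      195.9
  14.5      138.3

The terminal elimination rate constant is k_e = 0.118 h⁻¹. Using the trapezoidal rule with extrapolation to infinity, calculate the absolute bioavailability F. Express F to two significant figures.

Trapezoidal AUC_0→14.5 (transdermal patch):
  [0→2]: (0.0+347.4)/2 × 2 = 347.4
  [2→5]: (347.4+374.6)/2 × 3 = 1083.0
  [5→5.5]: (374.6+362.3)/2 × 0.5 = 184.225
  [5.5→9.5]: (362.3+245.6)/2 × 4 = 1215.8
  [9.5→11.5]: (245.6+195.9)/2 × 2 = 441.5
  [11.5→14.5]: (195.9+138.3)/2 × 3 = 501.3
  Sum = 3773.225 ng/mL·h
Tail: C_last/k_e = 138.3/0.118 = 1172.034
AUC_0→∞ (transdermal patch) = 3773.225 + 1172.034 = 4945.259 ng/mL·h
F = (AUC_ev/D_ev)/(AUC_iv/D_iv) = (4945.259/80)/(1530/20) = 61.8157/76.5 = 0.8080

F = 0.81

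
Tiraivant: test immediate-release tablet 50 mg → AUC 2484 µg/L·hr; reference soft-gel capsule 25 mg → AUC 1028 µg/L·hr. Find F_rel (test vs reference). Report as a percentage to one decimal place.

F_rel = (AUC_test/D_test) / (AUC_ref/D_ref)
      = (2484/50) / (1028/25)
      = 49.68 / 41.12 = 1.2082 = 120.82%

F_rel = 120.8%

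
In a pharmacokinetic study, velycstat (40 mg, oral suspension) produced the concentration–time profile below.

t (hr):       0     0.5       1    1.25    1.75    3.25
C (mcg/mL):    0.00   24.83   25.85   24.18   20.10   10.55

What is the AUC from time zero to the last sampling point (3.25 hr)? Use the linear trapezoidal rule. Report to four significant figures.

AUC = 59.19 mcg/mL·hr

Trapezoidal AUC_0→3.25:
  [0→0.5]: (0.00+24.83)/2 × 0.5 = 6.2075
  [0.5→1]: (24.83+25.85)/2 × 0.5 = 12.67
  [1→1.25]: (25.85+24.18)/2 × 0.25 = 6.25375
  [1.25→1.75]: (24.18+20.10)/2 × 0.5 = 11.07
  [1.75→3.25]: (20.10+10.55)/2 × 1.5 = 22.9875
  Sum = 59.18875 mcg/mL·hr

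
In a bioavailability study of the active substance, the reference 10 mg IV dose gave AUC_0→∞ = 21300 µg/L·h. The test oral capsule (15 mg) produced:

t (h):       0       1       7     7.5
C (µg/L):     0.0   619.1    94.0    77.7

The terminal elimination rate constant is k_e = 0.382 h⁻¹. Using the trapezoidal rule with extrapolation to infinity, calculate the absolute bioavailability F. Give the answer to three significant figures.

Trapezoidal AUC_0→7.5 (oral capsule):
  [0→1]: (0.0+619.1)/2 × 1 = 309.55
  [1→7]: (619.1+94.0)/2 × 6 = 2139.3
  [7→7.5]: (94.0+77.7)/2 × 0.5 = 42.925
  Sum = 2491.775 µg/L·h
Tail: C_last/k_e = 77.7/0.382 = 203.403
AUC_0→∞ (oral capsule) = 2491.775 + 203.403 = 2695.178 µg/L·h
F = (AUC_ev/D_ev)/(AUC_iv/D_iv) = (2695.178/15)/(21300/10) = 179.679/2130 = 0.0844

F = 0.0844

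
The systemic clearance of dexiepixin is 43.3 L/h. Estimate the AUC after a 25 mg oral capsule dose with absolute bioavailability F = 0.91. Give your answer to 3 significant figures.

AUC = 0.525 mg/L·h

AUC_0→∞ = F × Dose / CL
        = 0.91 × 25 / 43.3 = 0.525404 mg/L·h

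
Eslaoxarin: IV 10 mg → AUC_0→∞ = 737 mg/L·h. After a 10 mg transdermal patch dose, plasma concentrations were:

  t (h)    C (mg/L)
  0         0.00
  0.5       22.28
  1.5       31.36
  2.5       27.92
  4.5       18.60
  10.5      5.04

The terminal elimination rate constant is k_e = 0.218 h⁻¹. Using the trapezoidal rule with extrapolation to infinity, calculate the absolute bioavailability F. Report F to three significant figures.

F = 0.275

Trapezoidal AUC_0→10.5 (transdermal patch):
  [0→0.5]: (0.00+22.28)/2 × 0.5 = 5.57
  [0.5→1.5]: (22.28+31.36)/2 × 1 = 26.82
  [1.5→2.5]: (31.36+27.92)/2 × 1 = 29.64
  [2.5→4.5]: (27.92+18.60)/2 × 2 = 46.52
  [4.5→10.5]: (18.60+5.04)/2 × 6 = 70.92
  Sum = 179.47 mg/L·h
Tail: C_last/k_e = 5.04/0.218 = 23.119
AUC_0→∞ (transdermal patch) = 179.47 + 23.119 = 202.589 mg/L·h
F = (AUC_ev/D_ev)/(AUC_iv/D_iv) = (202.589/10)/(737/10) = 20.2589/73.7 = 0.2749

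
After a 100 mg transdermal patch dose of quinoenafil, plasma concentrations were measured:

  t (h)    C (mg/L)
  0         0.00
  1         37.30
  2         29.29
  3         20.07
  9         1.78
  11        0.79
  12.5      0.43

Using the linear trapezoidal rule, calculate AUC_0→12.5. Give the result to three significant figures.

AUC = 146 mg/L·h

Trapezoidal AUC_0→12.5:
  [0→1]: (0.00+37.30)/2 × 1 = 18.65
  [1→2]: (37.30+29.29)/2 × 1 = 33.295
  [2→3]: (29.29+20.07)/2 × 1 = 24.68
  [3→9]: (20.07+1.78)/2 × 6 = 65.55
  [9→11]: (1.78+0.79)/2 × 2 = 2.57
  [11→12.5]: (0.79+0.43)/2 × 1.5 = 0.915
  Sum = 145.66 mg/L·h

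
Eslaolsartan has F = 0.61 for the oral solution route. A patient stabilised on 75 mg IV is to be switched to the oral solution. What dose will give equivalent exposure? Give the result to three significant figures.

For equal systemic exposure: F × D_ev = D_iv
D_ev = D_iv / F = 75 / 0.61 = 122.951 mg

D_oral = 123 mg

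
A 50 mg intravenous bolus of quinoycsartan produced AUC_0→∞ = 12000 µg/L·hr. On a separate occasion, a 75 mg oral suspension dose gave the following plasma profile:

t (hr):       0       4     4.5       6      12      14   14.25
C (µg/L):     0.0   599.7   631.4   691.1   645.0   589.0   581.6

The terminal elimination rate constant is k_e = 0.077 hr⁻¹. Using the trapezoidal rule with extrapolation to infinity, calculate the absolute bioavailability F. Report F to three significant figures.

F = 0.858

Trapezoidal AUC_0→14.25 (oral suspension):
  [0→4]: (0.0+599.7)/2 × 4 = 1199.4
  [4→4.5]: (599.7+631.4)/2 × 0.5 = 307.775
  [4.5→6]: (631.4+691.1)/2 × 1.5 = 991.875
  [6→12]: (691.1+645.0)/2 × 6 = 4008.3
  [12→14]: (645.0+589.0)/2 × 2 = 1234.0
  [14→14.25]: (589.0+581.6)/2 × 0.25 = 146.325
  Sum = 7887.675 µg/L·hr
Tail: C_last/k_e = 581.6/0.077 = 7553.247
AUC_0→∞ (oral suspension) = 7887.675 + 7553.247 = 15440.922 µg/L·hr
F = (AUC_ev/D_ev)/(AUC_iv/D_iv) = (15440.922/75)/(12000/50) = 205.87896/240 = 0.8578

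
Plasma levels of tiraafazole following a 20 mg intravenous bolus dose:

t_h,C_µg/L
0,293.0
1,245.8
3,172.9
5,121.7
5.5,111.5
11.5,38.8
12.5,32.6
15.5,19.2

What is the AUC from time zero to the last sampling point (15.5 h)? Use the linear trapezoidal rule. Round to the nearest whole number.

Trapezoidal AUC_0→15.5:
  [0→1]: (293.0+245.8)/2 × 1 = 269.4
  [1→3]: (245.8+172.9)/2 × 2 = 418.7
  [3→5]: (172.9+121.7)/2 × 2 = 294.6
  [5→5.5]: (121.7+111.5)/2 × 0.5 = 58.3
  [5.5→11.5]: (111.5+38.8)/2 × 6 = 450.9
  [11.5→12.5]: (38.8+32.6)/2 × 1 = 35.7
  [12.5→15.5]: (32.6+19.2)/2 × 3 = 77.7
  Sum = 1605.3 µg/L·h

AUC = 1605 µg/L·h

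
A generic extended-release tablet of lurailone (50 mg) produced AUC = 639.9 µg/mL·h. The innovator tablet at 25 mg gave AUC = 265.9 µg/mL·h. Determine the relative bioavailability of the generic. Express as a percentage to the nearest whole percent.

F_rel = (AUC_test/D_test) / (AUC_ref/D_ref)
      = (639.9/50) / (265.9/25)
      = 12.798 / 10.636 = 1.2033 = 120.33%

F_rel = 120%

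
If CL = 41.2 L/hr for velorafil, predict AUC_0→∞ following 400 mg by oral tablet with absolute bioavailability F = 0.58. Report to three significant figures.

AUC_0→∞ = F × Dose / CL
        = 0.58 × 400 / 41.2 = 5.63107 mg/L·hr

AUC = 5.63 mg/L·hr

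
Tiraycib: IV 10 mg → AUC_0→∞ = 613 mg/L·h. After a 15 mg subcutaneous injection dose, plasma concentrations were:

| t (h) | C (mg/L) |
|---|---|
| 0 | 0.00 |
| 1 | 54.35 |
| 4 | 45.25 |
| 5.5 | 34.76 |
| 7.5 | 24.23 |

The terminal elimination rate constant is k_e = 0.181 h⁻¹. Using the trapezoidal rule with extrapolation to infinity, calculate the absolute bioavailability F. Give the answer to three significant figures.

Trapezoidal AUC_0→7.5 (subcutaneous injection):
  [0→1]: (0.00+54.35)/2 × 1 = 27.175
  [1→4]: (54.35+45.25)/2 × 3 = 149.4
  [4→5.5]: (45.25+34.76)/2 × 1.5 = 60.0075
  [5.5→7.5]: (34.76+24.23)/2 × 2 = 58.99
  Sum = 295.5725 mg/L·h
Tail: C_last/k_e = 24.23/0.181 = 133.867
AUC_0→∞ (subcutaneous injection) = 295.5725 + 133.867 = 429.4395 mg/L·h
F = (AUC_ev/D_ev)/(AUC_iv/D_iv) = (429.4395/15)/(613/10) = 28.6293/61.3 = 0.4670

F = 0.467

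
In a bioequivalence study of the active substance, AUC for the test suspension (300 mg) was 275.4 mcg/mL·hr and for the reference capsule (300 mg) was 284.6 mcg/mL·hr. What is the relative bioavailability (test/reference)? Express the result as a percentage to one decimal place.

F_rel = (AUC_test/D_test) / (AUC_ref/D_ref)
      = (275.4/300) / (284.6/300)
      = 0.918 / 0.948667 = 0.9677 = 96.77%

F_rel = 96.8%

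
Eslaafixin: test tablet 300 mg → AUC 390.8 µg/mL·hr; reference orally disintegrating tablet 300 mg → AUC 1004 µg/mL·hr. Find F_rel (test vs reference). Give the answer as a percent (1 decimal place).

F_rel = 38.9%

F_rel = (AUC_test/D_test) / (AUC_ref/D_ref)
      = (390.8/300) / (1004/300)
      = 1.30267 / 3.34667 = 0.3892 = 38.92%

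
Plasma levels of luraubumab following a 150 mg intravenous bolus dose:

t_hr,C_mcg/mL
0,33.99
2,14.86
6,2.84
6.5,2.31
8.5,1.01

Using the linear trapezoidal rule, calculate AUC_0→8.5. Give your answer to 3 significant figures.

Trapezoidal AUC_0→8.5:
  [0→2]: (33.99+14.86)/2 × 2 = 48.85
  [2→6]: (14.86+2.84)/2 × 4 = 35.4
  [6→6.5]: (2.84+2.31)/2 × 0.5 = 1.2875
  [6.5→8.5]: (2.31+1.01)/2 × 2 = 3.32
  Sum = 88.8575 mcg/mL·hr

AUC = 88.9 mcg/mL·hr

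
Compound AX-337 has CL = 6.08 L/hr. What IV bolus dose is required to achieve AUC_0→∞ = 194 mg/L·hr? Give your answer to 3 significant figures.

Dose = 1180 mg

Dose_iv = CL × AUC_0→∞
     = 6.08 × 194 = 1179.52 mg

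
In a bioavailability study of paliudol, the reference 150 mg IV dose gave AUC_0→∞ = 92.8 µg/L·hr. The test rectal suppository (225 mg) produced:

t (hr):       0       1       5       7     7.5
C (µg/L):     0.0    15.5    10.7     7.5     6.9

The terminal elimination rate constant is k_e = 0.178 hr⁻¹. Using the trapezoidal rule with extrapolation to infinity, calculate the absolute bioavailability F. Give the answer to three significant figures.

F = 0.867

Trapezoidal AUC_0→7.5 (rectal suppository):
  [0→1]: (0.0+15.5)/2 × 1 = 7.75
  [1→5]: (15.5+10.7)/2 × 4 = 52.4
  [5→7]: (10.7+7.5)/2 × 2 = 18.2
  [7→7.5]: (7.5+6.9)/2 × 0.5 = 3.6
  Sum = 81.95 µg/L·hr
Tail: C_last/k_e = 6.9/0.178 = 38.764
AUC_0→∞ (rectal suppository) = 81.95 + 38.764 = 120.714 µg/L·hr
F = (AUC_ev/D_ev)/(AUC_iv/D_iv) = (120.714/225)/(92.8/150) = 0.536507/0.618667 = 0.8672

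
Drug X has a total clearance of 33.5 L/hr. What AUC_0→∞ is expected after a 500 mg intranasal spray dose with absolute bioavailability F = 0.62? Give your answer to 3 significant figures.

AUC = 9.25 mg/L·hr

AUC_0→∞ = F × Dose / CL
        = 0.62 × 500 / 33.5 = 9.25373 mg/L·hr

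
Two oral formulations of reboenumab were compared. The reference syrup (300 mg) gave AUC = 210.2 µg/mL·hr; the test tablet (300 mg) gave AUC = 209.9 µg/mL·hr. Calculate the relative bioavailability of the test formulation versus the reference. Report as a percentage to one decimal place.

F_rel = 99.9%

F_rel = (AUC_test/D_test) / (AUC_ref/D_ref)
      = (209.9/300) / (210.2/300)
      = 0.699667 / 0.700667 = 0.9986 = 99.86%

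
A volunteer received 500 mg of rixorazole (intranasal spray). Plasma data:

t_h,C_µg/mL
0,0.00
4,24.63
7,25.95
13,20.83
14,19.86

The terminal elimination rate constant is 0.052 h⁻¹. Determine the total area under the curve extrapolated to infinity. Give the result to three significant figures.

Trapezoidal AUC_0→14:
  [0→4]: (0.00+24.63)/2 × 4 = 49.26
  [4→7]: (24.63+25.95)/2 × 3 = 75.87
  [7→13]: (25.95+20.83)/2 × 6 = 140.34
  [13→14]: (20.83+19.86)/2 × 1 = 20.345
  Sum = 285.815 µg/mL·h
Extrapolated tail: C_last / k_e = 19.86 / 0.052 = 381.923
AUC_0→∞ = 285.815 + 381.923 = 667.738 µg/mL·h

AUC = 668 µg/mL·h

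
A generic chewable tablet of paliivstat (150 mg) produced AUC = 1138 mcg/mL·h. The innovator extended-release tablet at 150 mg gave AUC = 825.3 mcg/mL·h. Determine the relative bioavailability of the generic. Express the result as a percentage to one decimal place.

F_rel = 137.9%

F_rel = (AUC_test/D_test) / (AUC_ref/D_ref)
      = (1138/150) / (825.3/150)
      = 7.58667 / 5.502 = 1.3789 = 137.89%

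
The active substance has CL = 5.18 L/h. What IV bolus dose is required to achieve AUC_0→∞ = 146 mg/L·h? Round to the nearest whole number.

Dose_iv = CL × AUC_0→∞
     = 5.18 × 146 = 756.28 mg

Dose = 756 mg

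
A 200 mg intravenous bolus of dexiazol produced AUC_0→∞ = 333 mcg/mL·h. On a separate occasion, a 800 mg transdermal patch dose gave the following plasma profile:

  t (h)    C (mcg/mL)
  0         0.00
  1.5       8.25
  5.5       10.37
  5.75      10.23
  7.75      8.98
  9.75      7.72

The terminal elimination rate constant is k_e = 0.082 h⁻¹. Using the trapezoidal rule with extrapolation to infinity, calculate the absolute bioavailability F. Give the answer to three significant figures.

F = 0.132

Trapezoidal AUC_0→9.75 (transdermal patch):
  [0→1.5]: (0.00+8.25)/2 × 1.5 = 6.1875
  [1.5→5.5]: (8.25+10.37)/2 × 4 = 37.24
  [5.5→5.75]: (10.37+10.23)/2 × 0.25 = 2.575
  [5.75→7.75]: (10.23+8.98)/2 × 2 = 19.21
  [7.75→9.75]: (8.98+7.72)/2 × 2 = 16.7
  Sum = 81.9125 mcg/mL·h
Tail: C_last/k_e = 7.72/0.082 = 94.146
AUC_0→∞ (transdermal patch) = 81.9125 + 94.146 = 176.0585 mcg/mL·h
F = (AUC_ev/D_ev)/(AUC_iv/D_iv) = (176.0585/800)/(333/200) = 0.220073/1.665 = 0.1322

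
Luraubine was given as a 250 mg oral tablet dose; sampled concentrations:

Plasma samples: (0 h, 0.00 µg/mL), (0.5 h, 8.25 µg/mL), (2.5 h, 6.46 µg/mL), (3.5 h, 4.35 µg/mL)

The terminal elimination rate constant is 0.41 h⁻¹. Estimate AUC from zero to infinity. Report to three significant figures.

Trapezoidal AUC_0→3.5:
  [0→0.5]: (0.00+8.25)/2 × 0.5 = 2.0625
  [0.5→2.5]: (8.25+6.46)/2 × 2 = 14.71
  [2.5→3.5]: (6.46+4.35)/2 × 1 = 5.405
  Sum = 22.1775 µg/mL·h
Extrapolated tail: C_last / k_e = 4.35 / 0.41 = 10.610
AUC_0→∞ = 22.1775 + 10.610 = 32.7875 µg/mL·h

AUC = 32.8 µg/mL·h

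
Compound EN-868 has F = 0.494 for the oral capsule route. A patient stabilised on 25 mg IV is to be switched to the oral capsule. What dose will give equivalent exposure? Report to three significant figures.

For equal systemic exposure: F × D_ev = D_iv
D_ev = D_iv / F = 25 / 0.494 = 50.6073 mg

D_oral = 50.6 mg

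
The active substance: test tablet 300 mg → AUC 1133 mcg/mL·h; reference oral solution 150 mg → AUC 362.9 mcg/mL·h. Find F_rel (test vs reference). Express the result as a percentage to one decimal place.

F_rel = 156.1%

F_rel = (AUC_test/D_test) / (AUC_ref/D_ref)
      = (1133/300) / (362.9/150)
      = 3.77667 / 2.41933 = 1.5610 = 156.10%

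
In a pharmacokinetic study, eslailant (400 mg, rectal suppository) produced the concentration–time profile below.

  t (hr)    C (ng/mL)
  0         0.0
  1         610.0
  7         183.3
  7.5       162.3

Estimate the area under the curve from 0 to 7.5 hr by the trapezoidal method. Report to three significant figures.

AUC = 2770 ng/mL·hr

Trapezoidal AUC_0→7.5:
  [0→1]: (0.0+610.0)/2 × 1 = 305.0
  [1→7]: (610.0+183.3)/2 × 6 = 2379.9
  [7→7.5]: (183.3+162.3)/2 × 0.5 = 86.4
  Sum = 2771.3 ng/mL·hr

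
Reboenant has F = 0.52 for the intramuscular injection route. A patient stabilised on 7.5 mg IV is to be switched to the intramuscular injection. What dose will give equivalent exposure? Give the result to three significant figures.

D_intramuscular = 14.4 mg

For equal systemic exposure: F × D_ev = D_iv
D_ev = D_iv / F = 7.5 / 0.52 = 14.4231 mg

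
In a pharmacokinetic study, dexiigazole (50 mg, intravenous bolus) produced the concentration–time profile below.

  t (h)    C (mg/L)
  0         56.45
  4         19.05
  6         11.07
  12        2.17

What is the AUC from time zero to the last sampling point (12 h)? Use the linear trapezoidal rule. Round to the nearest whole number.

Trapezoidal AUC_0→12:
  [0→4]: (56.45+19.05)/2 × 4 = 151.0
  [4→6]: (19.05+11.07)/2 × 2 = 30.12
  [6→12]: (11.07+2.17)/2 × 6 = 39.72
  Sum = 220.84 mg/L·h

AUC = 221 mg/L·h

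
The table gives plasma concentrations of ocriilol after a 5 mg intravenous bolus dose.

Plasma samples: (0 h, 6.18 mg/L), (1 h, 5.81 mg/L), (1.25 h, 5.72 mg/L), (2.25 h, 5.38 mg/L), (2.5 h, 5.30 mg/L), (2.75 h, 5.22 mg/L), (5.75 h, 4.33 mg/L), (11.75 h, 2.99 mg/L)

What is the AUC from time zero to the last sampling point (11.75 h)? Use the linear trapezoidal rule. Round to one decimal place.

AUC = 51.9 mg/L·h

Trapezoidal AUC_0→11.75:
  [0→1]: (6.18+5.81)/2 × 1 = 5.995
  [1→1.25]: (5.81+5.72)/2 × 0.25 = 1.44125
  [1.25→2.25]: (5.72+5.38)/2 × 1 = 5.55
  [2.25→2.5]: (5.38+5.30)/2 × 0.25 = 1.335
  [2.5→2.75]: (5.30+5.22)/2 × 0.25 = 1.315
  [2.75→5.75]: (5.22+4.33)/2 × 3 = 14.325
  [5.75→11.75]: (4.33+2.99)/2 × 6 = 21.96
  Sum = 51.92125 mg/L·h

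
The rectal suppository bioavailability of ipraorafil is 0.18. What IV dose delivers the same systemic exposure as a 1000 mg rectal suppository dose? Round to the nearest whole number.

D_iv = 180 mg

Systemic exposure from an extravascular dose = F × D_ev, so the equivalent IV dose is F × D_ev.
D_iv = F × D_ev = 0.18 × 1000 = 180 mg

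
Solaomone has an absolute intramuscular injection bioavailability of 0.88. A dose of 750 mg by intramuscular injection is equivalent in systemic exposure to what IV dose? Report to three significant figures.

Systemic exposure from an extravascular dose = F × D_ev, so the equivalent IV dose is F × D_ev.
D_iv = F × D_ev = 0.88 × 750 = 660 mg

D_iv = 660 mg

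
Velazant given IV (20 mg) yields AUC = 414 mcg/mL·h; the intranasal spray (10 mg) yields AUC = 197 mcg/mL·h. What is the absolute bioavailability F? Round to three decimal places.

F = 0.952

F = (AUC_ev / D_ev) / (AUC_iv / D_iv)
  = (197/10) / (414/20)
  = 19.7 / 20.7 = 0.9517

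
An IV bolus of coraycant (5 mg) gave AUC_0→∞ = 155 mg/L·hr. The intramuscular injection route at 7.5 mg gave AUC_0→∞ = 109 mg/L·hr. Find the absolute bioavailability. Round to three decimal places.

F = 0.469

F = (AUC_ev / D_ev) / (AUC_iv / D_iv)
  = (109/7.5) / (155/5)
  = 14.5333 / 31 = 0.4688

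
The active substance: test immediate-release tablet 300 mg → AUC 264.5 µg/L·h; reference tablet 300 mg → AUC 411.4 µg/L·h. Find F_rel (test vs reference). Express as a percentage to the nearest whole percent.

F_rel = 64%

F_rel = (AUC_test/D_test) / (AUC_ref/D_ref)
      = (264.5/300) / (411.4/300)
      = 0.881667 / 1.37133 = 0.6429 = 64.29%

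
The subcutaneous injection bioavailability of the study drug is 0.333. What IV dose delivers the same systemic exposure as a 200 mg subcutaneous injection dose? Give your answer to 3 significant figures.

D_iv = 66.6 mg

Systemic exposure from an extravascular dose = F × D_ev, so the equivalent IV dose is F × D_ev.
D_iv = F × D_ev = 0.333 × 200 = 66.6 mg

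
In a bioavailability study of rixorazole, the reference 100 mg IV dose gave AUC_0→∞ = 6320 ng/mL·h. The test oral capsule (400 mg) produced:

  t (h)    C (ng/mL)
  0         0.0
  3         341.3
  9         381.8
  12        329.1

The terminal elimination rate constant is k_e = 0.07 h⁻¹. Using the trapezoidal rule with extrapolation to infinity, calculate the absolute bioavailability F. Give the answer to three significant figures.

Trapezoidal AUC_0→12 (oral capsule):
  [0→3]: (0.0+341.3)/2 × 3 = 511.95
  [3→9]: (341.3+381.8)/2 × 6 = 2169.3
  [9→12]: (381.8+329.1)/2 × 3 = 1066.35
  Sum = 3747.6 ng/mL·h
Tail: C_last/k_e = 329.1/0.07 = 4701.429
AUC_0→∞ (oral capsule) = 3747.6 + 4701.429 = 8449.029 ng/mL·h
F = (AUC_ev/D_ev)/(AUC_iv/D_iv) = (8449.029/400)/(6320/100) = 21.1226/63.2 = 0.3342

F = 0.334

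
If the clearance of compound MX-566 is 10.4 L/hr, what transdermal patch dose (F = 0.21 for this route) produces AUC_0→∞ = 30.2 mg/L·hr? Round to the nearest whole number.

Dose = CL × AUC_0→∞ / F
     = 10.4 × 30.2 / 0.21 = 1495.62 mg

Dose = 1496 mg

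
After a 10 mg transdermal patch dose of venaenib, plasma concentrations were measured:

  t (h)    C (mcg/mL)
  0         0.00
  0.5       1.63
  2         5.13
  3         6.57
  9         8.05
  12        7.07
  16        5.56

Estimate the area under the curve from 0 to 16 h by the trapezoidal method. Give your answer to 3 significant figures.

AUC = 103 mcg/mL·h

Trapezoidal AUC_0→16:
  [0→0.5]: (0.00+1.63)/2 × 0.5 = 0.4075
  [0.5→2]: (1.63+5.13)/2 × 1.5 = 5.07
  [2→3]: (5.13+6.57)/2 × 1 = 5.85
  [3→9]: (6.57+8.05)/2 × 6 = 43.86
  [9→12]: (8.05+7.07)/2 × 3 = 22.68
  [12→16]: (7.07+5.56)/2 × 4 = 25.26
  Sum = 103.1275 mcg/mL·h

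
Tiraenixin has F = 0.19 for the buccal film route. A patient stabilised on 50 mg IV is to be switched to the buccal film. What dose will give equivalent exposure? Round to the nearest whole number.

For equal systemic exposure: F × D_ev = D_iv
D_ev = D_iv / F = 50 / 0.19 = 263.158 mg

D_buccal = 263 mg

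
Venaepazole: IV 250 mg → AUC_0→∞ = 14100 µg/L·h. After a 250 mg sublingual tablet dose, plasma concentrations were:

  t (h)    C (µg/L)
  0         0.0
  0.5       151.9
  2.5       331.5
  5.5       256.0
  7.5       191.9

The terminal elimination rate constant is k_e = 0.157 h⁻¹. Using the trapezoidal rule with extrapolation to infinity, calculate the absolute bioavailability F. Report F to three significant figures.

F = 0.218

Trapezoidal AUC_0→7.5 (sublingual tablet):
  [0→0.5]: (0.0+151.9)/2 × 0.5 = 37.975
  [0.5→2.5]: (151.9+331.5)/2 × 2 = 483.4
  [2.5→5.5]: (331.5+256.0)/2 × 3 = 881.25
  [5.5→7.5]: (256.0+191.9)/2 × 2 = 447.9
  Sum = 1850.525 µg/L·h
Tail: C_last/k_e = 191.9/0.157 = 1222.293
AUC_0→∞ (sublingual tablet) = 1850.525 + 1222.293 = 3072.818 µg/L·h
F = (AUC_ev/D_ev)/(AUC_iv/D_iv) = (3072.818/250)/(14100/250) = 12.291272/56.4 = 0.2179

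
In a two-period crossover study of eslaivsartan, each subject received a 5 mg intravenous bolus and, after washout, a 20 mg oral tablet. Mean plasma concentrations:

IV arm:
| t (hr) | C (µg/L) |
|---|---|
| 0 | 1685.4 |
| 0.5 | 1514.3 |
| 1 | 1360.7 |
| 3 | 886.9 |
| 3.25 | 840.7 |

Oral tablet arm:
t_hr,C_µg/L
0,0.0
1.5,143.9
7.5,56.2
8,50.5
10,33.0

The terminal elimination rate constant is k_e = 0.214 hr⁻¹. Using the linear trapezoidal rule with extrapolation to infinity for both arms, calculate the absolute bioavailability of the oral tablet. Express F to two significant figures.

Trapezoidal AUC_0→3.25 (IV):
  [0→0.5]: (1685.4+1514.3)/2 × 0.5 = 799.925
  [0.5→1]: (1514.3+1360.7)/2 × 0.5 = 718.75
  [1→3]: (1360.7+886.9)/2 × 2 = 2247.6
  [3→3.25]: (886.9+840.7)/2 × 0.25 = 215.95
  Sum = 3982.225 µg/L·hr
IV tail: 840.7/0.214 = 3928.505; AUC_iv,0→∞ = 3982.225 + 3928.505 = 7910.73 µg/L·hr
Trapezoidal AUC_0→10 (oral tablet):
  [0→1.5]: (0.0+143.9)/2 × 1.5 = 107.925
  [1.5→7.5]: (143.9+56.2)/2 × 6 = 600.3
  [7.5→8]: (56.2+50.5)/2 × 0.5 = 26.675
  [8→10]: (50.5+33.0)/2 × 2 = 83.5
  Sum = 818.4 µg/L·hr
oral tablet tail: 33.0/0.214 = 154.206; AUC_ev,0→∞ = 818.4 + 154.206 = 972.606 µg/L·hr
F = (AUC_ev/D_ev)/(AUC_iv/D_iv) = (972.606/20)/(7910.73/5) = 48.6303/1582.146 = 0.0307

F = 0.031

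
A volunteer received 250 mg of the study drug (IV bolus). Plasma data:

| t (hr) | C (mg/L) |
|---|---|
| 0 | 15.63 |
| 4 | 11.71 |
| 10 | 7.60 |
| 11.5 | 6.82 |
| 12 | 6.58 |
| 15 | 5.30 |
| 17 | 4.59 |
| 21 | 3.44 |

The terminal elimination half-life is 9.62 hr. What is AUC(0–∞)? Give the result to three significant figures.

AUC = 218 mg/L·hr

Trapezoidal AUC_0→21:
  [0→4]: (15.63+11.71)/2 × 4 = 54.68
  [4→10]: (11.71+7.60)/2 × 6 = 57.93
  [10→11.5]: (7.60+6.82)/2 × 1.5 = 10.815
  [11.5→12]: (6.82+6.58)/2 × 0.5 = 3.35
  [12→15]: (6.58+5.30)/2 × 3 = 17.82
  [15→17]: (5.30+4.59)/2 × 2 = 9.89
  [17→21]: (4.59+3.44)/2 × 4 = 16.06
  Sum = 170.545 mg/L·hr
k_e = ln2 / t½ = 0.693147 / 9.62 = 0.0721 hr^-1
Extrapolated tail: C_last / k_e = 3.44 / 0.0721 = 47.712
AUC_0→∞ = 170.545 + 47.712 = 218.257 mg/L·hr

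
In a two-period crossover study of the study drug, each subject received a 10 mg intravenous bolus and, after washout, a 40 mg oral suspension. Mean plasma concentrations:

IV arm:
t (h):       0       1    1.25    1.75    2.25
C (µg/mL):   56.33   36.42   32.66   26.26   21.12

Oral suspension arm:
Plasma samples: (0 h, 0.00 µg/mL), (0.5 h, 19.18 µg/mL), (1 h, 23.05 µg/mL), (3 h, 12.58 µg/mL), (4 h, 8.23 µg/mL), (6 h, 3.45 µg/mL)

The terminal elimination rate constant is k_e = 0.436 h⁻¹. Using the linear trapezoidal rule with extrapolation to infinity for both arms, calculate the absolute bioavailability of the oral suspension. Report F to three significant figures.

Trapezoidal AUC_0→2.25 (IV):
  [0→1]: (56.33+36.42)/2 × 1 = 46.375
  [1→1.25]: (36.42+32.66)/2 × 0.25 = 8.635
  [1.25→1.75]: (32.66+26.26)/2 × 0.5 = 14.73
  [1.75→2.25]: (26.26+21.12)/2 × 0.5 = 11.845
  Sum = 81.585 µg/mL·h
IV tail: 21.12/0.436 = 48.440; AUC_iv,0→∞ = 81.585 + 48.440 = 130.025 µg/mL·h
Trapezoidal AUC_0→6 (oral suspension):
  [0→0.5]: (0.00+19.18)/2 × 0.5 = 4.795
  [0.5→1]: (19.18+23.05)/2 × 0.5 = 10.5575
  [1→3]: (23.05+12.58)/2 × 2 = 35.63
  [3→4]: (12.58+8.23)/2 × 1 = 10.405
  [4→6]: (8.23+3.45)/2 × 2 = 11.68
  Sum = 73.0675 µg/mL·h
oral suspension tail: 3.45/0.436 = 7.913; AUC_ev,0→∞ = 73.0675 + 7.913 = 80.9805 µg/mL·h
F = (AUC_ev/D_ev)/(AUC_iv/D_iv) = (80.9805/40)/(130.025/10) = 2.0245125/13.0025 = 0.1557

F = 0.156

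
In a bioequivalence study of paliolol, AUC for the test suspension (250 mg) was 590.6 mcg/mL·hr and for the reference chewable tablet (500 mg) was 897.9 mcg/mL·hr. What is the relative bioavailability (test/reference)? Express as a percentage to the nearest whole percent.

F_rel = (AUC_test/D_test) / (AUC_ref/D_ref)
      = (590.6/250) / (897.9/500)
      = 2.3624 / 1.7958 = 1.3155 = 131.55%

F_rel = 132%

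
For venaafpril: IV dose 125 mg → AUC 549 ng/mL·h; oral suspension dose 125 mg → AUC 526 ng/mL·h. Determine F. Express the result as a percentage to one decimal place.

F = 95.8%

F = (AUC_ev / D_ev) / (AUC_iv / D_iv)
  = (526/125) / (549/125)
  = 4.208 / 4.392 = 0.9581
  = 95.81%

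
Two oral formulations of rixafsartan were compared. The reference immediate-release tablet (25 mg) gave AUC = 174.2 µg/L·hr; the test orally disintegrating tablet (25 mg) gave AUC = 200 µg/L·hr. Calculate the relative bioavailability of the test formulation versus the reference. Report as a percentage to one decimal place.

F_rel = (AUC_test/D_test) / (AUC_ref/D_ref)
      = (200/25) / (174.2/25)
      = 8 / 6.968 = 1.1481 = 114.81%

F_rel = 114.8%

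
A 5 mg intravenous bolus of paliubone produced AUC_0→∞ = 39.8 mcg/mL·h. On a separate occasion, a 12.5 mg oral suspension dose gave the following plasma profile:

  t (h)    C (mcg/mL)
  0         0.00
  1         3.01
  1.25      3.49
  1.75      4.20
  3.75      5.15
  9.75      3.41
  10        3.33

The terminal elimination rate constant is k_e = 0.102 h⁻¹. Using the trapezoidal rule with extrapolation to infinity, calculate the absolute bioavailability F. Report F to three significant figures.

Trapezoidal AUC_0→10 (oral suspension):
  [0→1]: (0.00+3.01)/2 × 1 = 1.505
  [1→1.25]: (3.01+3.49)/2 × 0.25 = 0.8125
  [1.25→1.75]: (3.49+4.20)/2 × 0.5 = 1.9225
  [1.75→3.75]: (4.20+5.15)/2 × 2 = 9.35
  [3.75→9.75]: (5.15+3.41)/2 × 6 = 25.68
  [9.75→10]: (3.41+3.33)/2 × 0.25 = 0.8425
  Sum = 40.1125 mcg/mL·h
Tail: C_last/k_e = 3.33/0.102 = 32.647
AUC_0→∞ (oral suspension) = 40.1125 + 32.647 = 72.7595 mcg/mL·h
F = (AUC_ev/D_ev)/(AUC_iv/D_iv) = (72.7595/12.5)/(39.8/5) = 5.82076/7.96 = 0.7313

F = 0.731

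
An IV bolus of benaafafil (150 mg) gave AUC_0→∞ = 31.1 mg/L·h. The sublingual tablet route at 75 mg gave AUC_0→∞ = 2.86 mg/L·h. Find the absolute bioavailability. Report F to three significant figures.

F = 0.184

F = (AUC_ev / D_ev) / (AUC_iv / D_iv)
  = (2.86/75) / (31.1/150)
  = 0.0381333 / 0.207333 = 0.1839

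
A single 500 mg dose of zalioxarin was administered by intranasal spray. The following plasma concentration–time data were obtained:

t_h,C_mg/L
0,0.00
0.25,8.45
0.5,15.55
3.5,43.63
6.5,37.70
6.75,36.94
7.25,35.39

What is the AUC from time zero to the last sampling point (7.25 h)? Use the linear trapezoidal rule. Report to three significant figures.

Trapezoidal AUC_0→7.25:
  [0→0.25]: (0.00+8.45)/2 × 0.25 = 1.05625
  [0.25→0.5]: (8.45+15.55)/2 × 0.25 = 3.0
  [0.5→3.5]: (15.55+43.63)/2 × 3 = 88.77
  [3.5→6.5]: (43.63+37.70)/2 × 3 = 121.995
  [6.5→6.75]: (37.70+36.94)/2 × 0.25 = 9.33
  [6.75→7.25]: (36.94+35.39)/2 × 0.5 = 18.0825
  Sum = 242.23375 mg/L·h

AUC = 242 mg/L·h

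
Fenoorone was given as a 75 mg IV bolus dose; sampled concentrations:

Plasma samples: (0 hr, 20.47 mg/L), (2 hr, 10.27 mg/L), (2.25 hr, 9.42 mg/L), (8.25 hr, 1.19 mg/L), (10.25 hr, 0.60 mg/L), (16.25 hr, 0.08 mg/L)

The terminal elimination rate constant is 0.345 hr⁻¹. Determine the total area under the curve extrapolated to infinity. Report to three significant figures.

Trapezoidal AUC_0→16.25:
  [0→2]: (20.47+10.27)/2 × 2 = 30.74
  [2→2.25]: (10.27+9.42)/2 × 0.25 = 2.46125
  [2.25→8.25]: (9.42+1.19)/2 × 6 = 31.83
  [8.25→10.25]: (1.19+0.60)/2 × 2 = 1.79
  [10.25→16.25]: (0.60+0.08)/2 × 6 = 2.04
  Sum = 68.86125 mg/L·hr
Extrapolated tail: C_last / k_e = 0.08 / 0.345 = 0.232
AUC_0→∞ = 68.86125 + 0.232 = 69.09325 mg/L·hr

AUC = 69.1 mg/L·hr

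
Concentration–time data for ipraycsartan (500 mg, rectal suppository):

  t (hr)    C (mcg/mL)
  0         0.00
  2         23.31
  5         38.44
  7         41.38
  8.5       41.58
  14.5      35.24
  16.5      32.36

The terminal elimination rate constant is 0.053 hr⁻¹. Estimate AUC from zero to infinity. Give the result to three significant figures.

AUC = 1170 mcg/mL·hr

Trapezoidal AUC_0→16.5:
  [0→2]: (0.00+23.31)/2 × 2 = 23.31
  [2→5]: (23.31+38.44)/2 × 3 = 92.625
  [5→7]: (38.44+41.38)/2 × 2 = 79.82
  [7→8.5]: (41.38+41.58)/2 × 1.5 = 62.22
  [8.5→14.5]: (41.58+35.24)/2 × 6 = 230.46
  [14.5→16.5]: (35.24+32.36)/2 × 2 = 67.6
  Sum = 556.035 mcg/mL·hr
Extrapolated tail: C_last / k_e = 32.36 / 0.053 = 610.566
AUC_0→∞ = 556.035 + 610.566 = 1166.601 mcg/mL·hr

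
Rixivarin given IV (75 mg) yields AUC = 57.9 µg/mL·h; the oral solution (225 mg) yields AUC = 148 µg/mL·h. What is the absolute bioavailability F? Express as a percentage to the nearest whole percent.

F = (AUC_ev / D_ev) / (AUC_iv / D_iv)
  = (148/225) / (57.9/75)
  = 0.657778 / 0.772 = 0.8520
  = 85.20%

F = 85%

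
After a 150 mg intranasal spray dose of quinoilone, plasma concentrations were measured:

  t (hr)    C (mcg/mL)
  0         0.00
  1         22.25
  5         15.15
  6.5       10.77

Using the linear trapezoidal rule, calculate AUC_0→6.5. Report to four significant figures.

AUC = 105.4 mcg/mL·hr

Trapezoidal AUC_0→6.5:
  [0→1]: (0.00+22.25)/2 × 1 = 11.125
  [1→5]: (22.25+15.15)/2 × 4 = 74.8
  [5→6.5]: (15.15+10.77)/2 × 1.5 = 19.44
  Sum = 105.365 mcg/mL·hr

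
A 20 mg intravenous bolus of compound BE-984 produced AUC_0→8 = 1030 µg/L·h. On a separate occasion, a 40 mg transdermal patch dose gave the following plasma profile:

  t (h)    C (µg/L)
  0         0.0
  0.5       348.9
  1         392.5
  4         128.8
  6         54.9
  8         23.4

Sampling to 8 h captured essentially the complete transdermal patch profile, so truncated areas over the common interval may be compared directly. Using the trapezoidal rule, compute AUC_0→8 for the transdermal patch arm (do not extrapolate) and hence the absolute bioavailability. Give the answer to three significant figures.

Trapezoidal AUC_0→8 (transdermal patch):
  [0→0.5]: (0.0+348.9)/2 × 0.5 = 87.225
  [0.5→1]: (348.9+392.5)/2 × 0.5 = 185.35
  [1→4]: (392.5+128.8)/2 × 3 = 781.95
  [4→6]: (128.8+54.9)/2 × 2 = 183.7
  [6→8]: (54.9+23.4)/2 × 2 = 78.3
  Sum = 1316.525 µg/L·h
F = (AUC_ev/D_ev)/(AUC_iv/D_iv) = (1316.525/40)/(1030/20) = 32.913125/51.5 = 0.6391

F = 0.639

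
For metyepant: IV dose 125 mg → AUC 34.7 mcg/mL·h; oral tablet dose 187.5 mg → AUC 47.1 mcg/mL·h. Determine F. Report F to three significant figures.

F = (AUC_ev / D_ev) / (AUC_iv / D_iv)
  = (47.1/187.5) / (34.7/125)
  = 0.2512 / 0.2776 = 0.9049

F = 0.905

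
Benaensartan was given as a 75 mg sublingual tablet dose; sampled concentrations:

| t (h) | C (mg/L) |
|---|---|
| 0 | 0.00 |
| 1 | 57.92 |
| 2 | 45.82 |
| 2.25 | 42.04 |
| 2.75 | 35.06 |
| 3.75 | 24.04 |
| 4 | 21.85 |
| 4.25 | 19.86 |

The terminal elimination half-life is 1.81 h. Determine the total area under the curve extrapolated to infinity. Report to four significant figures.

AUC = 203.4 mg/L·h

Trapezoidal AUC_0→4.25:
  [0→1]: (0.00+57.92)/2 × 1 = 28.96
  [1→2]: (57.92+45.82)/2 × 1 = 51.87
  [2→2.25]: (45.82+42.04)/2 × 0.25 = 10.9825
  [2.25→2.75]: (42.04+35.06)/2 × 0.5 = 19.275
  [2.75→3.75]: (35.06+24.04)/2 × 1 = 29.55
  [3.75→4]: (24.04+21.85)/2 × 0.25 = 5.73625
  [4→4.25]: (21.85+19.86)/2 × 0.25 = 5.21375
  Sum = 151.5875 mg/L·h
k_e = ln2 / t½ = 0.693147 / 1.81 = 0.3830 h^-1
Extrapolated tail: C_last / k_e = 19.86 / 0.383 = 51.854
AUC_0→∞ = 151.5875 + 51.854 = 203.4415 mg/L·h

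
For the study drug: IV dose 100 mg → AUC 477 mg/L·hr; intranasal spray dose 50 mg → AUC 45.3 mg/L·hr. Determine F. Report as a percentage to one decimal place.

F = 19.0%

F = (AUC_ev / D_ev) / (AUC_iv / D_iv)
  = (45.3/50) / (477/100)
  = 0.906 / 4.77 = 0.1899
  = 18.99%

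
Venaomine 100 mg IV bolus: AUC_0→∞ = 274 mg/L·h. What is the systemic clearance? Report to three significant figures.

CL = 0.365 L/h

CL = Dose_iv / AUC_0→∞
   = 100 / 274 = 0.364964 L/h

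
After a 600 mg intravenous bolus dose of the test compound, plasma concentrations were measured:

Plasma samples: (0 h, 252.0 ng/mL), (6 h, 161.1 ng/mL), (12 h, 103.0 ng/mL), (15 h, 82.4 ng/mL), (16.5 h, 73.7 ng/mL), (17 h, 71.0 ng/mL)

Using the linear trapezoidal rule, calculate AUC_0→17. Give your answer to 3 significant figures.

AUC = 2460 ng/mL·h

Trapezoidal AUC_0→17:
  [0→6]: (252.0+161.1)/2 × 6 = 1239.3
  [6→12]: (161.1+103.0)/2 × 6 = 792.3
  [12→15]: (103.0+82.4)/2 × 3 = 278.1
  [15→16.5]: (82.4+73.7)/2 × 1.5 = 117.075
  [16.5→17]: (73.7+71.0)/2 × 0.5 = 36.175
  Sum = 2462.95 ng/mL·h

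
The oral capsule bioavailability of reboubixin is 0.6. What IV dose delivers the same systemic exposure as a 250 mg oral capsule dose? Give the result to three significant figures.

D_iv = 150 mg

Systemic exposure from an extravascular dose = F × D_ev, so the equivalent IV dose is F × D_ev.
D_iv = F × D_ev = 0.6 × 250 = 150 mg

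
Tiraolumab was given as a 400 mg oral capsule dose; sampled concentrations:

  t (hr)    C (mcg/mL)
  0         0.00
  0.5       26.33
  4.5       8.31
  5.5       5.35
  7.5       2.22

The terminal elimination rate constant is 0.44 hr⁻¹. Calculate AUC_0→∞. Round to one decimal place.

Trapezoidal AUC_0→7.5:
  [0→0.5]: (0.00+26.33)/2 × 0.5 = 6.5825
  [0.5→4.5]: (26.33+8.31)/2 × 4 = 69.28
  [4.5→5.5]: (8.31+5.35)/2 × 1 = 6.83
  [5.5→7.5]: (5.35+2.22)/2 × 2 = 7.57
  Sum = 90.2625 mcg/mL·hr
Extrapolated tail: C_last / k_e = 2.22 / 0.44 = 5.045
AUC_0→∞ = 90.2625 + 5.045 = 95.3075 mcg/mL·hr

AUC = 95.3 mcg/mL·hr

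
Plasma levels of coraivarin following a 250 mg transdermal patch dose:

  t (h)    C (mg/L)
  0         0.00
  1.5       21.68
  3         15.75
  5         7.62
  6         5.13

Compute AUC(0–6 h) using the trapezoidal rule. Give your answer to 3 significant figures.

Trapezoidal AUC_0→6:
  [0→1.5]: (0.00+21.68)/2 × 1.5 = 16.26
  [1.5→3]: (21.68+15.75)/2 × 1.5 = 28.0725
  [3→5]: (15.75+7.62)/2 × 2 = 23.37
  [5→6]: (7.62+5.13)/2 × 1 = 6.375
  Sum = 74.0775 mg/L·h

AUC = 74.1 mg/L·h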